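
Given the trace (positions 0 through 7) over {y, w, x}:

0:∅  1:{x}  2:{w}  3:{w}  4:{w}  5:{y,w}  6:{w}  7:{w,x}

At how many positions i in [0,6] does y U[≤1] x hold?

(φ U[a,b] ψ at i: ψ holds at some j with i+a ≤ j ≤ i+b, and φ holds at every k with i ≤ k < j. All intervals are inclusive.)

1

Evaluate at each i in [0,6]:
  i=0: ✗ (lhs fails at k=0 before rhs at j=1)
  i=1: ✓ (rhs at j=1)
  i=2: ✗ (no rhs in [2,3])
  i=3: ✗ (no rhs in [3,4])
  i=4: ✗ (no rhs in [4,5])
  i=5: ✗ (no rhs in [5,6])
  i=6: ✗ (lhs fails at k=6 before rhs at j=7)
Positions where it holds: {1} → 1.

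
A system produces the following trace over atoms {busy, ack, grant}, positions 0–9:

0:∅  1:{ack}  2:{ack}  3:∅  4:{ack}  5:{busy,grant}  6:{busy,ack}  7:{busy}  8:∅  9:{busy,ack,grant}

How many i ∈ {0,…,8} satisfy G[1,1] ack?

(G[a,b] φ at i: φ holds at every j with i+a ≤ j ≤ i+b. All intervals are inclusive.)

Evaluate at each i in [0,8]:
  i=0: ✓ (all of [1,1])
  i=1: ✓ (all of [2,2])
  i=2: ✗ (fails at j=3)
  i=3: ✓ (all of [4,4])
  i=4: ✗ (fails at j=5)
  i=5: ✓ (all of [6,6])
  i=6: ✗ (fails at j=7)
  i=7: ✗ (fails at j=8)
  i=8: ✓ (all of [9,9])
Positions where it holds: {0, 1, 3, 5, 8} → 5.

5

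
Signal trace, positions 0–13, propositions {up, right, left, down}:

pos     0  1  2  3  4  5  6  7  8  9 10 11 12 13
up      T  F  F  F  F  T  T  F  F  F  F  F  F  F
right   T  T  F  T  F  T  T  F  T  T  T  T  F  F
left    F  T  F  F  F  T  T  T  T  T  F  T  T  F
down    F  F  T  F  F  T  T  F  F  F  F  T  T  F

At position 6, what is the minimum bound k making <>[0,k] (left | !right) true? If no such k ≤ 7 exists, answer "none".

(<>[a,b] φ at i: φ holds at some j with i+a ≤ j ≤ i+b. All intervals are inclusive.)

Scan j = 6,7,… for (left | !right):
  j=6: holds
First hit at j=6, so smallest k = 6-6 = 0.

0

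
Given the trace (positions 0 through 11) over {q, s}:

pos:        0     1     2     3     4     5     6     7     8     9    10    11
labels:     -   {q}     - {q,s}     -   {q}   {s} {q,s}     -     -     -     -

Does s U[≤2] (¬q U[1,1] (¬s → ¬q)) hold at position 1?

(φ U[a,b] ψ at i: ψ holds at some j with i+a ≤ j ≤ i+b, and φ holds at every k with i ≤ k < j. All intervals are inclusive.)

No

Need some j in [1,3] with (¬q U[1,1] (¬s → ¬q)), and s at every k in [1,j-1].
  j=1: (¬q U[1,1] (¬s → ¬q)) — fails.
  j=2: (¬q U[1,1] (¬s → ¬q)) holds, but s fails at k=1 → not this j.
  j=3: (¬q U[1,1] (¬s → ¬q)) — fails.
No j in the window works → until fails.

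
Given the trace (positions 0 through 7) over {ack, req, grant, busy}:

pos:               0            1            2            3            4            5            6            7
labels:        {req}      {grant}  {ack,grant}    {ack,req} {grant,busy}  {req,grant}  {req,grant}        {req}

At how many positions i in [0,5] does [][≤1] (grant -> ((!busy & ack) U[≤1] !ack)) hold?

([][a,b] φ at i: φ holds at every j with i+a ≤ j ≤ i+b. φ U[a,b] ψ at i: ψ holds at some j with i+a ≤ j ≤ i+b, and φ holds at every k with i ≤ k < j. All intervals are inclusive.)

Evaluate at each i in [0,5]:
  i=0: ✓ (all of [0,1])
  i=1: ✗ (fails at j=2)
  i=2: ✗ (fails at j=2)
  i=3: ✓ (all of [3,4])
  i=4: ✓ (all of [4,5])
  i=5: ✓ (all of [5,6])
Positions where it holds: {0, 3, 4, 5} → 4.

4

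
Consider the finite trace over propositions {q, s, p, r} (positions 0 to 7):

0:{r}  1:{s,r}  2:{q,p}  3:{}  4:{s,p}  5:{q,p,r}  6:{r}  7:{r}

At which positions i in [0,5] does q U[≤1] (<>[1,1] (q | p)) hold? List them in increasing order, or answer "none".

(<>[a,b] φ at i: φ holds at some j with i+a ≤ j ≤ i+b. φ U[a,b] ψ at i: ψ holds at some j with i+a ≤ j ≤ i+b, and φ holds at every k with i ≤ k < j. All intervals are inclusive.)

1, 2, 3, 4

Evaluate at each i in [0,5]:
  i=0: ✗ (lhs fails at k=0 before rhs at j=1)
  i=1: ✓ (rhs at j=1)
  i=2: ✓ (rhs at j=3; lhs holds on [2,2])
  i=3: ✓ (rhs at j=3)
  i=4: ✓ (rhs at j=4)
  i=5: ✗ (no rhs in [5,6])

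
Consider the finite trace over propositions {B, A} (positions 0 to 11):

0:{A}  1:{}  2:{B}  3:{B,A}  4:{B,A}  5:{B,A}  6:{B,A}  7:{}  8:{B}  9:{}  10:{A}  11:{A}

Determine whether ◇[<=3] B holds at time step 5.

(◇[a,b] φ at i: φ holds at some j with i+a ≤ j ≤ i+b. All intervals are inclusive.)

Check B at each j in [5,8]:
  j=5: true
  j=6: true
  j=7: false
  j=8: true
Found at j=5 → formula holds.

True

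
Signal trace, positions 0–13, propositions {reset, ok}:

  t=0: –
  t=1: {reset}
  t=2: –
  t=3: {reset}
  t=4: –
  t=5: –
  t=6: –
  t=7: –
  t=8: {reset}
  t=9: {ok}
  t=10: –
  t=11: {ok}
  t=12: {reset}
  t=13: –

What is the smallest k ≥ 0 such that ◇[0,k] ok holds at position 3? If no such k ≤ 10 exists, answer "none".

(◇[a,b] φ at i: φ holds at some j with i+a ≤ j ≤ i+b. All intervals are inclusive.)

Scan j = 3,4,… for ok:
  j=3: fails
  j=4: fails
  j=5: fails
  j=6: fails
  j=7: fails
  j=8: fails
  j=9: holds
First hit at j=9, so smallest k = 9-3 = 6.

6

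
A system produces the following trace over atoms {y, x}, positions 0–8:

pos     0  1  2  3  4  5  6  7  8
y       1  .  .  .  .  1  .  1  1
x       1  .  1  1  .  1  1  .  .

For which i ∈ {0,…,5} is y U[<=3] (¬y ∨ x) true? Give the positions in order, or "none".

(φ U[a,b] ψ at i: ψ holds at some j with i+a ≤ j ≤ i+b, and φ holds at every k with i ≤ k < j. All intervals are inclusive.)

Evaluate at each i in [0,5]:
  i=0: ✓ (rhs at j=0)
  i=1: ✓ (rhs at j=1)
  i=2: ✓ (rhs at j=2)
  i=3: ✓ (rhs at j=3)
  i=4: ✓ (rhs at j=4)
  i=5: ✓ (rhs at j=5)

0, 1, 2, 3, 4, 5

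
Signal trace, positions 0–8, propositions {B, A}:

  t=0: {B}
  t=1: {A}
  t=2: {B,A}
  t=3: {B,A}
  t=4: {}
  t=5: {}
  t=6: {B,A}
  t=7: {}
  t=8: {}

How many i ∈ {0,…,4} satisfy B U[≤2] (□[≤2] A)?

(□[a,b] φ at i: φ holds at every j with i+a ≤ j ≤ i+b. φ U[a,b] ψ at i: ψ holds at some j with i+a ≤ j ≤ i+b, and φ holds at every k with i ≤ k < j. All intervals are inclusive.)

2

Evaluate at each i in [0,4]:
  i=0: ✓ (rhs at j=1; lhs holds on [0,0])
  i=1: ✓ (rhs at j=1)
  i=2: ✗ (no rhs in [2,4])
  i=3: ✗ (no rhs in [3,5])
  i=4: ✗ (no rhs in [4,6])
Positions where it holds: {0, 1} → 2.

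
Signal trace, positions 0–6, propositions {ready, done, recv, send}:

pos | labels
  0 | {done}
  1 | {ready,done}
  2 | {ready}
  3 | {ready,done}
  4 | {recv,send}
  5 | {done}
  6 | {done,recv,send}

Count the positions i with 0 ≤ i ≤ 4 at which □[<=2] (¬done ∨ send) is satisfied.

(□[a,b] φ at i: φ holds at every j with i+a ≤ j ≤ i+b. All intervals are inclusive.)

0

Evaluate at each i in [0,4]:
  i=0: ✗ (fails at j=0)
  i=1: ✗ (fails at j=1)
  i=2: ✗ (fails at j=3)
  i=3: ✗ (fails at j=3)
  i=4: ✗ (fails at j=5)
Positions where it holds: {} → 0.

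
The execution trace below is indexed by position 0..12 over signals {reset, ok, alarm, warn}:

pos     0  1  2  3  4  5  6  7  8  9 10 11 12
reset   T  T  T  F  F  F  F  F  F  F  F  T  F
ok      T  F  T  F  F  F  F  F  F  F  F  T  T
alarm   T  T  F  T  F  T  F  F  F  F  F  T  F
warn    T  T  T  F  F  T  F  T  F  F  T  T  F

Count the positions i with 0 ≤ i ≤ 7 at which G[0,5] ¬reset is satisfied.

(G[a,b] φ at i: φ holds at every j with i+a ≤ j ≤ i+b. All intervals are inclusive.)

Evaluate at each i in [0,7]:
  i=0: ✗ (fails at j=0)
  i=1: ✗ (fails at j=1)
  i=2: ✗ (fails at j=2)
  i=3: ✓ (all of [3,8])
  i=4: ✓ (all of [4,9])
  i=5: ✓ (all of [5,10])
  i=6: ✗ (fails at j=11)
  i=7: ✗ (fails at j=11)
Positions where it holds: {3, 4, 5} → 3.

3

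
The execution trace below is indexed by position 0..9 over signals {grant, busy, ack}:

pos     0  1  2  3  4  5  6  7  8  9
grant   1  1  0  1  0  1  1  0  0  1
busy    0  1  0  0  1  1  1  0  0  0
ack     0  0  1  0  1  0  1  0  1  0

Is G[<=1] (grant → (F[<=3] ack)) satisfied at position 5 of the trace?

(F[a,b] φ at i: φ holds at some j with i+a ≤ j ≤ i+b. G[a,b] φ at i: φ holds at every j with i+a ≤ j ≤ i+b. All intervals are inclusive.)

Check (grant → (F[<=3] ack)) at every j in [5,6]:
  j=5: antecedent true; consequent holds (witness at 6) → ✓
  j=6: antecedent true; consequent holds (witness at 6) → ✓
All positions satisfy it → formula holds.

Yes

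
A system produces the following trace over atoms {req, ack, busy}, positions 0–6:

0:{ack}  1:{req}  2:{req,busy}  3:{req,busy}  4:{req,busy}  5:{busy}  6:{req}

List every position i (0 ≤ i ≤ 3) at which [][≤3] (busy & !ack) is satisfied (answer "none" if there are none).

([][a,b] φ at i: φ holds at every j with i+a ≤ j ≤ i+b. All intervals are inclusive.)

Evaluate at each i in [0,3]:
  i=0: ✗ (fails at j=0)
  i=1: ✗ (fails at j=1)
  i=2: ✓ (all of [2,5])
  i=3: ✗ (fails at j=6)

2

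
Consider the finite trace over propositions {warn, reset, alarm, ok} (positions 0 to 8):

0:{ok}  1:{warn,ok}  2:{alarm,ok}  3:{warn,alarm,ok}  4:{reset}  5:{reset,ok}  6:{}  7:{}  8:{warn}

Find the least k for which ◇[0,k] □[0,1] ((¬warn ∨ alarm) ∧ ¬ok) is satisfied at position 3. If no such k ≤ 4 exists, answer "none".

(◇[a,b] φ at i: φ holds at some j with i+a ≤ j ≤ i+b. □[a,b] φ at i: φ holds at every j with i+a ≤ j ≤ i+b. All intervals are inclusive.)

Scan j = 3,4,… for □[0,1] ((¬warn ∨ alarm) ∧ ¬ok):
  j=3: fails
  j=4: fails
  j=5: fails
  j=6: holds
First hit at j=6, so smallest k = 6-3 = 3.

3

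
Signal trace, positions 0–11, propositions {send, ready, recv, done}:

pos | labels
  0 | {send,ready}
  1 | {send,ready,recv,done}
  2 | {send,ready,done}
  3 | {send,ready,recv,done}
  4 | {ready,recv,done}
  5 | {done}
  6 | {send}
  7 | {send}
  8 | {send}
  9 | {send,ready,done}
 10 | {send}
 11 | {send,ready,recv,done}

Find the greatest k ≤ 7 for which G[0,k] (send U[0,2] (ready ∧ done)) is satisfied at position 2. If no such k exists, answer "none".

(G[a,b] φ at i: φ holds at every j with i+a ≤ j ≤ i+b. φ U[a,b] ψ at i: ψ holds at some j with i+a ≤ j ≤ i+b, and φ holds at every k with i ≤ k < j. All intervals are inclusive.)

(send U[0,2] (ready ∧ done)) must hold from j=2 onward; find where it first fails.
  j=2: holds
  j=3: holds
  j=4: holds
  j=5: fails
Holds on [2,4], so largest k = 2.

2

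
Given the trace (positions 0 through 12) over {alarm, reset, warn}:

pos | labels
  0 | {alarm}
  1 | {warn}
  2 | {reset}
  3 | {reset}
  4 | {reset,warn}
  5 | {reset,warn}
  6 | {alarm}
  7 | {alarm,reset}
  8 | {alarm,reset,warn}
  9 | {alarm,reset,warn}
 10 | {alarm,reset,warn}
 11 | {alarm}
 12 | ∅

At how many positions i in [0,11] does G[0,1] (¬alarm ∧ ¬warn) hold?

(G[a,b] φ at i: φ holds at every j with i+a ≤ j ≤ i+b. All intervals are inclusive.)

Evaluate at each i in [0,11]:
  i=0: ✗ (fails at j=0)
  i=1: ✗ (fails at j=1)
  i=2: ✓ (all of [2,3])
  i=3: ✗ (fails at j=4)
  i=4: ✗ (fails at j=4)
  i=5: ✗ (fails at j=5)
  i=6: ✗ (fails at j=6)
  i=7: ✗ (fails at j=7)
  i=8: ✗ (fails at j=8)
  i=9: ✗ (fails at j=9)
  i=10: ✗ (fails at j=10)
  i=11: ✗ (fails at j=11)
Positions where it holds: {2} → 1.

1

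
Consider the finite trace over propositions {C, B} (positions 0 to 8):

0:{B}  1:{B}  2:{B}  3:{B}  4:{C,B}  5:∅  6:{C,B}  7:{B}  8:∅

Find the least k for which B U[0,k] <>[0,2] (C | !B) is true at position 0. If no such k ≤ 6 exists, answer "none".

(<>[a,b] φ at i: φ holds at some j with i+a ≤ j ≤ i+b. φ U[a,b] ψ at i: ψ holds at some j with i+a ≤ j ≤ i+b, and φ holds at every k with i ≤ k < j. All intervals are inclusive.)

Need earliest j ≥ 0 with <>[0,2] (C | !B), and B at every k in [0,j-1].
  j=0: rhs fails.
  j=1: rhs fails.
  j=2: rhs holds; lhs holds on [0,1]. k = 2.

2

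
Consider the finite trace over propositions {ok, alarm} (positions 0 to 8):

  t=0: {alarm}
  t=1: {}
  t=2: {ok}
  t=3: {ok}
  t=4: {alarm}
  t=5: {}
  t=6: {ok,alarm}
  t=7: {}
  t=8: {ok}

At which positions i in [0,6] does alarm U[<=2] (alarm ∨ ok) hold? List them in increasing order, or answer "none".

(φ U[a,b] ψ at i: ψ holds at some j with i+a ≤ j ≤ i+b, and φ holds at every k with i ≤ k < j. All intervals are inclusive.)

0, 2, 3, 4, 6

Evaluate at each i in [0,6]:
  i=0: ✓ (rhs at j=0)
  i=1: ✗ (lhs fails at k=1 before rhs at j=2)
  i=2: ✓ (rhs at j=2)
  i=3: ✓ (rhs at j=3)
  i=4: ✓ (rhs at j=4)
  i=5: ✗ (lhs fails at k=5 before rhs at j=6)
  i=6: ✓ (rhs at j=6)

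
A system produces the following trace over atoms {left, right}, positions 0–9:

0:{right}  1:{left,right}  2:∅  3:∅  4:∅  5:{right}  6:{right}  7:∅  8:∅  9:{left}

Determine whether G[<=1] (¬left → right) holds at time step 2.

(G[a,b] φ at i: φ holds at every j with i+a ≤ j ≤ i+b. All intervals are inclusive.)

No

Check (¬left → right) at every j in [2,3]:
  j=2: antecedent true; consequent false → ✗
  j=3: antecedent true; consequent false → ✗
Fails at j=2 → formula fails.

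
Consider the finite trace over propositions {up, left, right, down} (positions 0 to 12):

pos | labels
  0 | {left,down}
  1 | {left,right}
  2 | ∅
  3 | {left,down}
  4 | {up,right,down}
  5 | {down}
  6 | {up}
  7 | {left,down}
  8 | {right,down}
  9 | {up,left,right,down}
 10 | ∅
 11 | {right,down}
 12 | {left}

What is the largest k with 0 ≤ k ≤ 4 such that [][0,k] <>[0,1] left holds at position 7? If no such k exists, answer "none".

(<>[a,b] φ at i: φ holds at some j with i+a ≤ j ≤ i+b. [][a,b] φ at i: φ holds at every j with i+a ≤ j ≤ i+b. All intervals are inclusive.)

2

<>[0,1] left must hold from j=7 onward; find where it first fails.
  j=7: holds
  j=8: holds
  j=9: holds
  j=10: fails
Holds on [7,9], so largest k = 2.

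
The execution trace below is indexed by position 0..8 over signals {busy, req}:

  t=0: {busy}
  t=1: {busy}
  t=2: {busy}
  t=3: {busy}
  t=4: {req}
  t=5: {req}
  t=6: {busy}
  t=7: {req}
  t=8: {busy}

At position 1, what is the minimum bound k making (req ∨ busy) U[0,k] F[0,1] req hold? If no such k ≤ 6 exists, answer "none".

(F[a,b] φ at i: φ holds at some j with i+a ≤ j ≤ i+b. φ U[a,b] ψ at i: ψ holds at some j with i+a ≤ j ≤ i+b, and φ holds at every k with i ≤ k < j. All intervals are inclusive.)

2

Need earliest j ≥ 1 with F[0,1] req, and (req ∨ busy) at every k in [1,j-1].
  j=1: rhs fails.
  j=2: rhs fails.
  j=3: rhs holds; lhs holds on [1,2]. k = 2.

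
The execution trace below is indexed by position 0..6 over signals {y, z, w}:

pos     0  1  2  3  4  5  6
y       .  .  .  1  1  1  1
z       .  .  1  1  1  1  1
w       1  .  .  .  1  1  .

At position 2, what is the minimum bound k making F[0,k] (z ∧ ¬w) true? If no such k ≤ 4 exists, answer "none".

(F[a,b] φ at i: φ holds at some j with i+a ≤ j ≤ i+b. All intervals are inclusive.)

Scan j = 2,3,… for (z ∧ ¬w):
  j=2: holds
First hit at j=2, so smallest k = 2-2 = 0.

0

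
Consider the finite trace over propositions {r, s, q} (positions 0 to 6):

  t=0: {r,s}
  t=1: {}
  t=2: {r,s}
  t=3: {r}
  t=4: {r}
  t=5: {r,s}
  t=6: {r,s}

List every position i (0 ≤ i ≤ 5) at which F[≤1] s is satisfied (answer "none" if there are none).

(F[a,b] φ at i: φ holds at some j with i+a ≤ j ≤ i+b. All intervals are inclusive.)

0, 1, 2, 4, 5

Evaluate at each i in [0,5]:
  i=0: ✓ (witness j=0)
  i=1: ✓ (witness j=2)
  i=2: ✓ (witness j=2)
  i=3: ✗ (none in [3,4])
  i=4: ✓ (witness j=5)
  i=5: ✓ (witness j=5)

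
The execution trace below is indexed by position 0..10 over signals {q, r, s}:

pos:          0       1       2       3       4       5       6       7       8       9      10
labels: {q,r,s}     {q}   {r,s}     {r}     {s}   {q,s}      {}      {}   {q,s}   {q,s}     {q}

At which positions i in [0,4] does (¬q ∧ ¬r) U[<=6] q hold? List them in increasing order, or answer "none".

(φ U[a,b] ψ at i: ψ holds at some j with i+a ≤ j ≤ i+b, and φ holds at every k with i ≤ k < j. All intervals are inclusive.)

Evaluate at each i in [0,4]:
  i=0: ✓ (rhs at j=0)
  i=1: ✓ (rhs at j=1)
  i=2: ✗ (lhs fails at k=2 before rhs at j=5)
  i=3: ✗ (lhs fails at k=3 before rhs at j=5)
  i=4: ✓ (rhs at j=5; lhs holds on [4,4])

0, 1, 4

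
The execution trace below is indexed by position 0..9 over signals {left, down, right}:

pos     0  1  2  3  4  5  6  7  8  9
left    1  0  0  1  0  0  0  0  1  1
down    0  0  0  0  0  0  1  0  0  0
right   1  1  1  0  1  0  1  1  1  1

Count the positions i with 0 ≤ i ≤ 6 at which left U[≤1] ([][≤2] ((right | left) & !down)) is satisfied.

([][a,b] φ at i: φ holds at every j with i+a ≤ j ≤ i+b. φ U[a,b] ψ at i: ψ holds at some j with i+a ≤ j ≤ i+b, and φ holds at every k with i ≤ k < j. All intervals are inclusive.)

3

Evaluate at each i in [0,6]:
  i=0: ✓ (rhs at j=0)
  i=1: ✓ (rhs at j=1)
  i=2: ✓ (rhs at j=2)
  i=3: ✗ (no rhs in [3,4])
  i=4: ✗ (no rhs in [4,5])
  i=5: ✗ (no rhs in [5,6])
  i=6: ✗ (lhs fails at k=6 before rhs at j=7)
Positions where it holds: {0, 1, 2} → 3.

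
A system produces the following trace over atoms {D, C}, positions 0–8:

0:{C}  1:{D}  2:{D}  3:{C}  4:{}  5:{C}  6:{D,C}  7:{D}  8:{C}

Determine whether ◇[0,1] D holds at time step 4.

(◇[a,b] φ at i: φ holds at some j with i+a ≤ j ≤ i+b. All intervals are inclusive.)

Check D at each j in [4,5]:
  j=4: false
  j=5: false
No position in the window satisfies it → formula fails.

Does not hold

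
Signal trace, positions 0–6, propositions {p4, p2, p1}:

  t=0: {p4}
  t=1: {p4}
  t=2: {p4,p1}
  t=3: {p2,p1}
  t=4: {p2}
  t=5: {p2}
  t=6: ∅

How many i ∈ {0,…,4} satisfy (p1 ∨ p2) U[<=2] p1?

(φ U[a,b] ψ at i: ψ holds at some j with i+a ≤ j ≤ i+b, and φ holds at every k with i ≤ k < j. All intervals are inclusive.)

Evaluate at each i in [0,4]:
  i=0: ✗ (lhs fails at k=0 before rhs at j=2)
  i=1: ✗ (lhs fails at k=1 before rhs at j=2)
  i=2: ✓ (rhs at j=2)
  i=3: ✓ (rhs at j=3)
  i=4: ✗ (no rhs in [4,6])
Positions where it holds: {2, 3} → 2.

2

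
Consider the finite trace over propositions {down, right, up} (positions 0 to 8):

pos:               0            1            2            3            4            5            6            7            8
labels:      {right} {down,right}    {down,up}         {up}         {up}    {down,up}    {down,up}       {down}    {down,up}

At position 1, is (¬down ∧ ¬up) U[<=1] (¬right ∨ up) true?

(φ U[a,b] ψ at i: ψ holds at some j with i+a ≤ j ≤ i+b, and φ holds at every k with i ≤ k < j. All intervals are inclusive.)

Need some j in [1,2] with (¬right ∨ up), and (¬down ∧ ¬up) at every k in [1,j-1].
  j=1: (¬right ∨ up) false.
  j=2: (¬right ∨ up) holds, but (¬down ∧ ¬up) fails at k=1 → not this j.
No j in the window works → until fails.

No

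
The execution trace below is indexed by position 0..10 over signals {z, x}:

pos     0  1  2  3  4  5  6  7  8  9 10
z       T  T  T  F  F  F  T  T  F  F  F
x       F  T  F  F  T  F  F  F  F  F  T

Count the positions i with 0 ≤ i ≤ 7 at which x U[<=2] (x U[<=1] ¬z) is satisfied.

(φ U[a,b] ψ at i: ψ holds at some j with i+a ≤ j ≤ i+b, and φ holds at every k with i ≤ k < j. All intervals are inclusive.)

3

Evaluate at each i in [0,7]:
  i=0: ✗ (no rhs in [0,2])
  i=1: ✗ (lhs fails at k=2 before rhs at j=3)
  i=2: ✗ (lhs fails at k=2 before rhs at j=3)
  i=3: ✓ (rhs at j=3)
  i=4: ✓ (rhs at j=4)
  i=5: ✓ (rhs at j=5)
  i=6: ✗ (lhs fails at k=6 before rhs at j=8)
  i=7: ✗ (lhs fails at k=7 before rhs at j=8)
Positions where it holds: {3, 4, 5} → 3.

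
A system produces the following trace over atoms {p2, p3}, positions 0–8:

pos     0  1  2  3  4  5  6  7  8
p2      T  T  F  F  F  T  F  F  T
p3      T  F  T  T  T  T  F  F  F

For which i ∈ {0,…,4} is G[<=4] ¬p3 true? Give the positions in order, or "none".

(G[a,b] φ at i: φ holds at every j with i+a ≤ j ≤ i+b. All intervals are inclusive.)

none

Evaluate at each i in [0,4]:
  i=0: ✗ (fails at j=0)
  i=1: ✗ (fails at j=2)
  i=2: ✗ (fails at j=2)
  i=3: ✗ (fails at j=3)
  i=4: ✗ (fails at j=4)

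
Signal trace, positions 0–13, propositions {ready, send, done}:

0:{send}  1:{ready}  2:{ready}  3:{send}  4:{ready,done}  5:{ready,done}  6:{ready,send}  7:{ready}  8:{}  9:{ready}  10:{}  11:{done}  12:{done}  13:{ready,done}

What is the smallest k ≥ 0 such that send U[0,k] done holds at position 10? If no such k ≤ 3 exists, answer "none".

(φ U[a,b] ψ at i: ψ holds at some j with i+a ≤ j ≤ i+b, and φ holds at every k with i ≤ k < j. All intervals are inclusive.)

none

Need earliest j ≥ 10 with done, and send at every k in [10,j-1].
  j=10: rhs fails.
  j=11: rhs holds but lhs fails at k=10.
  j=12: rhs holds but lhs fails at k=10.
  j=13: rhs holds but lhs fails at k=10.
No witness within the range → none.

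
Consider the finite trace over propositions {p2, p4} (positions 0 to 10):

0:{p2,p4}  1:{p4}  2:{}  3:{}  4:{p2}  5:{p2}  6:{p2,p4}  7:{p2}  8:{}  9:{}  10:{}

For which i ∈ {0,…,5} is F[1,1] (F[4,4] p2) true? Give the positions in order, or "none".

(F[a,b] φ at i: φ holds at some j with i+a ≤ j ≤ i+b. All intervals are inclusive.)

Evaluate at each i in [0,5]:
  i=0: ✓ (witness j=1)
  i=1: ✓ (witness j=2)
  i=2: ✓ (witness j=3)
  i=3: ✗ (none in [4,4])
  i=4: ✗ (none in [5,5])
  i=5: ✗ (none in [6,6])

0, 1, 2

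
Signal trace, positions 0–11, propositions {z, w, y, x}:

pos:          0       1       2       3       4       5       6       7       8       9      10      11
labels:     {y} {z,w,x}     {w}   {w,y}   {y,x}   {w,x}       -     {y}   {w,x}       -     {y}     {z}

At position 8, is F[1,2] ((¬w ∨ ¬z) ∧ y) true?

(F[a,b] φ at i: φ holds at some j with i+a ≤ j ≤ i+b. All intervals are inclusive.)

Check ((¬w ∨ ¬z) ∧ y) at each j in [9,10]:
  j=9: false
  j=10: true
Found at j=10 → formula holds.

Yes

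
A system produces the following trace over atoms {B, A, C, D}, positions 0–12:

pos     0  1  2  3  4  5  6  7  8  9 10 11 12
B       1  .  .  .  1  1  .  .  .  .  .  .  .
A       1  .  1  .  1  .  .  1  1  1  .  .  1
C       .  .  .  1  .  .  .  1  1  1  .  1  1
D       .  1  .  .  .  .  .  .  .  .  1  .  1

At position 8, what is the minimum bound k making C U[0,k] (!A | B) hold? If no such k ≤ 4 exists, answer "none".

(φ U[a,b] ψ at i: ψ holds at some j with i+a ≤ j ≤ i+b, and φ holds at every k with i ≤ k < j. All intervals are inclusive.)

2

Need earliest j ≥ 8 with (!A | B), and C at every k in [8,j-1].
  j=8: rhs fails.
  j=9: rhs fails.
  j=10: rhs holds; lhs holds on [8,9]. k = 2.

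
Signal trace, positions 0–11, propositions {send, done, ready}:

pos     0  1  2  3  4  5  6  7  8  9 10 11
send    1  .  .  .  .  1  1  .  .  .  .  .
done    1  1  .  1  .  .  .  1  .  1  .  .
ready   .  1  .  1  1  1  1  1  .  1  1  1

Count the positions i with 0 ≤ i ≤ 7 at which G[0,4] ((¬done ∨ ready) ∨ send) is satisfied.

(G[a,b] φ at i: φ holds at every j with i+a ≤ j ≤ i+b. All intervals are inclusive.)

Evaluate at each i in [0,7]:
  i=0: ✓ (all of [0,4])
  i=1: ✓ (all of [1,5])
  i=2: ✓ (all of [2,6])
  i=3: ✓ (all of [3,7])
  i=4: ✓ (all of [4,8])
  i=5: ✓ (all of [5,9])
  i=6: ✓ (all of [6,10])
  i=7: ✓ (all of [7,11])
Positions where it holds: {0, 1, 2, 3, 4, 5, 6, 7} → 8.

8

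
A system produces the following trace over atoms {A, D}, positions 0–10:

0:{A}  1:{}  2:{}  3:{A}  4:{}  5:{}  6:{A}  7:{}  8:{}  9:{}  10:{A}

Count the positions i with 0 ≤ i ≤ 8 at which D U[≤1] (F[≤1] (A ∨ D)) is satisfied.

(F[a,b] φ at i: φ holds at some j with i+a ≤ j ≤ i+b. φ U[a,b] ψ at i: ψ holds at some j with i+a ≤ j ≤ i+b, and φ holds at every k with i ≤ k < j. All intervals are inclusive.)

5

Evaluate at each i in [0,8]:
  i=0: ✓ (rhs at j=0)
  i=1: ✗ (lhs fails at k=1 before rhs at j=2)
  i=2: ✓ (rhs at j=2)
  i=3: ✓ (rhs at j=3)
  i=4: ✗ (lhs fails at k=4 before rhs at j=5)
  i=5: ✓ (rhs at j=5)
  i=6: ✓ (rhs at j=6)
  i=7: ✗ (no rhs in [7,8])
  i=8: ✗ (lhs fails at k=8 before rhs at j=9)
Positions where it holds: {0, 2, 3, 5, 6} → 5.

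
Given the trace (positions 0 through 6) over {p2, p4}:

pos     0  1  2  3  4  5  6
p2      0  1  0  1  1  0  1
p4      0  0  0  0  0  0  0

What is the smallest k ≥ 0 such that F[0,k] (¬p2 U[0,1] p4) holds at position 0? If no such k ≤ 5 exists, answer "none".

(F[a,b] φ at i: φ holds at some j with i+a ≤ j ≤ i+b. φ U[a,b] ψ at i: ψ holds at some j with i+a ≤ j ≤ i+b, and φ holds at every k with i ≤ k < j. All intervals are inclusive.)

Scan j = 0,1,… for (¬p2 U[0,1] p4):
  j=0: fails
  j=1: fails
  j=2: fails
  j=3: fails
  j=4: fails
  j=5: fails
No j in [0,5] satisfies it → none.

none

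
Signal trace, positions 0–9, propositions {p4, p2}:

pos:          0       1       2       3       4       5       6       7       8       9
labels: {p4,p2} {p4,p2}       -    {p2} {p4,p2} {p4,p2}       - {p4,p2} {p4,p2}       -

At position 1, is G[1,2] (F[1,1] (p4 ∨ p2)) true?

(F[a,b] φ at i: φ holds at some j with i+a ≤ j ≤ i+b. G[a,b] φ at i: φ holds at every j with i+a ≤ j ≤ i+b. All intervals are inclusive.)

Check F[1,1] (p4 ∨ p2) at every j in [2,3]:
  j=2: holds (witness at 3)
  j=3: holds (witness at 4)
All positions satisfy it → formula holds.

Holds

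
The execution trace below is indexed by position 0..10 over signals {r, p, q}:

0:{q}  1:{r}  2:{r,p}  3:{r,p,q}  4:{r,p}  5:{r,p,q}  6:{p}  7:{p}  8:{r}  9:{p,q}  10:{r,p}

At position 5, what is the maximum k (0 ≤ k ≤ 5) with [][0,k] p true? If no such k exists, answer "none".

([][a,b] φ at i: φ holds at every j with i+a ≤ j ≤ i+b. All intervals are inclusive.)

2

p must hold from j=5 onward; find where it first fails.
  j=5: holds
  j=6: holds
  j=7: holds
  j=8: fails
Holds on [5,7], so largest k = 2.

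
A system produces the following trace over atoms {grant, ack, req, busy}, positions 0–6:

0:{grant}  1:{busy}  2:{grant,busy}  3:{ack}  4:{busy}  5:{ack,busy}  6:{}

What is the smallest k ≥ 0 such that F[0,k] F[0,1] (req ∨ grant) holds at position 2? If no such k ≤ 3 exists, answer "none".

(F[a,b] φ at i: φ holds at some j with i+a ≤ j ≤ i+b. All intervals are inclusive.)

0

Scan j = 2,3,… for F[0,1] (req ∨ grant):
  j=2: holds
First hit at j=2, so smallest k = 2-2 = 0.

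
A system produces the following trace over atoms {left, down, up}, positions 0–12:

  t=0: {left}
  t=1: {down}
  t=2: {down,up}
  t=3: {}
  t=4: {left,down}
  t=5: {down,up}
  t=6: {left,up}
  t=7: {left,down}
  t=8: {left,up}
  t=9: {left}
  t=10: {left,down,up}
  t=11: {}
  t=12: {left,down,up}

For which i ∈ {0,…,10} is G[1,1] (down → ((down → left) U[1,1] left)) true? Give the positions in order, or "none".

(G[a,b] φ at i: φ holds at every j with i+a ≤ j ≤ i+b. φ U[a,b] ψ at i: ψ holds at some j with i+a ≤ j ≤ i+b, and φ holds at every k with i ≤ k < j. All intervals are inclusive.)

2, 5, 6, 7, 8, 10

Evaluate at each i in [0,10]:
  i=0: ✗ (fails at j=1)
  i=1: ✗ (fails at j=2)
  i=2: ✓ (all of [3,3])
  i=3: ✗ (fails at j=4)
  i=4: ✗ (fails at j=5)
  i=5: ✓ (all of [6,6])
  i=6: ✓ (all of [7,7])
  i=7: ✓ (all of [8,8])
  i=8: ✓ (all of [9,9])
  i=9: ✗ (fails at j=10)
  i=10: ✓ (all of [11,11])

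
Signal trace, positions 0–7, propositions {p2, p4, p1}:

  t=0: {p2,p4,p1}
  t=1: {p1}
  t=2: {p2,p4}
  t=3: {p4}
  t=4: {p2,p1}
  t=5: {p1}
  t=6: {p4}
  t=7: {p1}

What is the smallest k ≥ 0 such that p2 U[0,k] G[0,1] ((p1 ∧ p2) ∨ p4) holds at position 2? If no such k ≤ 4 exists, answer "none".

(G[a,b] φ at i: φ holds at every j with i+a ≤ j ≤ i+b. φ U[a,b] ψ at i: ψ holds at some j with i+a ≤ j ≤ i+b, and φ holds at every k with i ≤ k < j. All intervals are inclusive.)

Need earliest j ≥ 2 with G[0,1] ((p1 ∧ p2) ∨ p4), and p2 at every k in [2,j-1].
  j=2: rhs holds (empty prefix). k = 0.

0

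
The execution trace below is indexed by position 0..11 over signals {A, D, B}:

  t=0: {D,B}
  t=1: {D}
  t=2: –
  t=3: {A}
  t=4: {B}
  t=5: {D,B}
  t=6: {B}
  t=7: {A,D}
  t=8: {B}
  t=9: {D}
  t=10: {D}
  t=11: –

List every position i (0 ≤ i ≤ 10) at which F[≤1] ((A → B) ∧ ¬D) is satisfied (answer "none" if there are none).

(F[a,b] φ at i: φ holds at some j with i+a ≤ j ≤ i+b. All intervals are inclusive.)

Evaluate at each i in [0,10]:
  i=0: ✗ (none in [0,1])
  i=1: ✓ (witness j=2)
  i=2: ✓ (witness j=2)
  i=3: ✓ (witness j=4)
  i=4: ✓ (witness j=4)
  i=5: ✓ (witness j=6)
  i=6: ✓ (witness j=6)
  i=7: ✓ (witness j=8)
  i=8: ✓ (witness j=8)
  i=9: ✗ (none in [9,10])
  i=10: ✓ (witness j=11)

1, 2, 3, 4, 5, 6, 7, 8, 10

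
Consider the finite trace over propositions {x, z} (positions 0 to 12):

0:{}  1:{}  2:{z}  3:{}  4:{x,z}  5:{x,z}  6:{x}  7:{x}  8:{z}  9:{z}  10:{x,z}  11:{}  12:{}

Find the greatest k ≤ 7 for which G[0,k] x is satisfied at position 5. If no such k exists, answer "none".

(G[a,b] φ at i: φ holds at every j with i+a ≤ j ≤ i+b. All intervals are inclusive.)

x must hold from j=5 onward; find where it first fails.
  j=5: holds
  j=6: holds
  j=7: holds
  j=8: fails
Holds on [5,7], so largest k = 2.

2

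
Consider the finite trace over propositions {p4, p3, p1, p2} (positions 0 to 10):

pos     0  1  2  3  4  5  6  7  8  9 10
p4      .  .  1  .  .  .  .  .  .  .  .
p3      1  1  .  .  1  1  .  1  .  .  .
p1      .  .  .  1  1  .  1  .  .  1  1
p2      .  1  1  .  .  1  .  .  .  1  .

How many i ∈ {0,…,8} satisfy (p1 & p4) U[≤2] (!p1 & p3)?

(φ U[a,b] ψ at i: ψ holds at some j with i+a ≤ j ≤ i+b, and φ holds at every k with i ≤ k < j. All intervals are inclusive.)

Evaluate at each i in [0,8]:
  i=0: ✓ (rhs at j=0)
  i=1: ✓ (rhs at j=1)
  i=2: ✗ (no rhs in [2,4])
  i=3: ✗ (lhs fails at k=3 before rhs at j=5)
  i=4: ✗ (lhs fails at k=4 before rhs at j=5)
  i=5: ✓ (rhs at j=5)
  i=6: ✗ (lhs fails at k=6 before rhs at j=7)
  i=7: ✓ (rhs at j=7)
  i=8: ✗ (no rhs in [8,10])
Positions where it holds: {0, 1, 5, 7} → 4.

4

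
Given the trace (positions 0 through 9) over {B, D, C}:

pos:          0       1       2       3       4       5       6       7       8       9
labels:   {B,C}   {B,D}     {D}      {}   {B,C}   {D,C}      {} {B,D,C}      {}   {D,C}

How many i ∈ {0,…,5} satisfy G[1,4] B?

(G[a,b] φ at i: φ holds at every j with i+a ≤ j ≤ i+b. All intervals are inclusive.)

Evaluate at each i in [0,5]:
  i=0: ✗ (fails at j=2)
  i=1: ✗ (fails at j=2)
  i=2: ✗ (fails at j=3)
  i=3: ✗ (fails at j=5)
  i=4: ✗ (fails at j=5)
  i=5: ✗ (fails at j=6)
Positions where it holds: {} → 0.

0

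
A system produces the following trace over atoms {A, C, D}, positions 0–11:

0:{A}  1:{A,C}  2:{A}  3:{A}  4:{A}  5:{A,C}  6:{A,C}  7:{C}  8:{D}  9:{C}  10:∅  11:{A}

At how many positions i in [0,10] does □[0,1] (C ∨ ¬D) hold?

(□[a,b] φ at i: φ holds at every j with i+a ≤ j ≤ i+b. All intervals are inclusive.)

9

Evaluate at each i in [0,10]:
  i=0: ✓ (all of [0,1])
  i=1: ✓ (all of [1,2])
  i=2: ✓ (all of [2,3])
  i=3: ✓ (all of [3,4])
  i=4: ✓ (all of [4,5])
  i=5: ✓ (all of [5,6])
  i=6: ✓ (all of [6,7])
  i=7: ✗ (fails at j=8)
  i=8: ✗ (fails at j=8)
  i=9: ✓ (all of [9,10])
  i=10: ✓ (all of [10,11])
Positions where it holds: {0, 1, 2, 3, 4, 5, 6, 9, 10} → 9.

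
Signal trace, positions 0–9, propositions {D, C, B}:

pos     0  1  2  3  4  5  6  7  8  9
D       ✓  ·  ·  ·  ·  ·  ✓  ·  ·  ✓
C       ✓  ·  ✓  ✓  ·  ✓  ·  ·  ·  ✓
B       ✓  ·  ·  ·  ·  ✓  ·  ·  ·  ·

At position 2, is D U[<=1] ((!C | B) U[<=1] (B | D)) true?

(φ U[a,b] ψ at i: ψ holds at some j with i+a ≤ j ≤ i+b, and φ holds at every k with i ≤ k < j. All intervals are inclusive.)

Need some j in [2,3] with ((!C | B) U[<=1] (B | D)), and D at every k in [2,j-1].
  j=2: ((!C | B) U[<=1] (B | D)) — fails.
  j=3: ((!C | B) U[<=1] (B | D)) — fails.
No j in the window works → until fails.

No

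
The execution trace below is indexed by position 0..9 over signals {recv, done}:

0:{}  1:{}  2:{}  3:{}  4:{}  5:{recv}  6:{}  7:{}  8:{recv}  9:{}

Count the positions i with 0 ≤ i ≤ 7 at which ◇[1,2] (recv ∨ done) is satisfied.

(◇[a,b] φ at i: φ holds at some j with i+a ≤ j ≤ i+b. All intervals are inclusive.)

Evaluate at each i in [0,7]:
  i=0: ✗ (none in [1,2])
  i=1: ✗ (none in [2,3])
  i=2: ✗ (none in [3,4])
  i=3: ✓ (witness j=5)
  i=4: ✓ (witness j=5)
  i=5: ✗ (none in [6,7])
  i=6: ✓ (witness j=8)
  i=7: ✓ (witness j=8)
Positions where it holds: {3, 4, 6, 7} → 4.

4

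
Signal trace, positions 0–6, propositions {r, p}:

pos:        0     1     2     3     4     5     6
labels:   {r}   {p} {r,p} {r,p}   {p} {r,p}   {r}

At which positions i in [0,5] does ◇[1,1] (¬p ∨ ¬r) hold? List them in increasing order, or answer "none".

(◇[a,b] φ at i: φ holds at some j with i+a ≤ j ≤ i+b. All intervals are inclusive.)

0, 3, 5

Evaluate at each i in [0,5]:
  i=0: ✓ (witness j=1)
  i=1: ✗ (none in [2,2])
  i=2: ✗ (none in [3,3])
  i=3: ✓ (witness j=4)
  i=4: ✗ (none in [5,5])
  i=5: ✓ (witness j=6)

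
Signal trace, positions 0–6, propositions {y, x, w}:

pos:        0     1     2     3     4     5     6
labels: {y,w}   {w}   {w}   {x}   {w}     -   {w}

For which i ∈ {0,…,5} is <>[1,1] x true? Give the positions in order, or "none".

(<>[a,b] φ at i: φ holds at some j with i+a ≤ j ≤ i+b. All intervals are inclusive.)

Evaluate at each i in [0,5]:
  i=0: ✗ (none in [1,1])
  i=1: ✗ (none in [2,2])
  i=2: ✓ (witness j=3)
  i=3: ✗ (none in [4,4])
  i=4: ✗ (none in [5,5])
  i=5: ✗ (none in [6,6])

2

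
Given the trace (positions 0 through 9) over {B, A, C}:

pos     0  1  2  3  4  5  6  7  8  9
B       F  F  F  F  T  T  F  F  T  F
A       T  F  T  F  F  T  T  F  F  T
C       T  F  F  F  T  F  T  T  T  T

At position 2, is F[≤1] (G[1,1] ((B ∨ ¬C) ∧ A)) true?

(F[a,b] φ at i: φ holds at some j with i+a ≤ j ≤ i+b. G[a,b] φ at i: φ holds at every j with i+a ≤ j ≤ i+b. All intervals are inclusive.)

Check G[1,1] ((B ∨ ¬C) ∧ A) at each j in [2,3]:
  j=2: fails at 3
  j=3: fails at 4
No position in the window satisfies it → formula fails.

Does not hold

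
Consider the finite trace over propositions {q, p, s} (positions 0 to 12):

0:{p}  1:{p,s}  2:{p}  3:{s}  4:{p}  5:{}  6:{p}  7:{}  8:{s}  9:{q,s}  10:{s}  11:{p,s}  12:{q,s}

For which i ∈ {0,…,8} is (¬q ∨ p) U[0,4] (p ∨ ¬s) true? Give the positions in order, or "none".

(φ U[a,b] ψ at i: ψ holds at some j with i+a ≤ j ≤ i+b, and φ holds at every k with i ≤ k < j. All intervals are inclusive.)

0, 1, 2, 3, 4, 5, 6, 7

Evaluate at each i in [0,8]:
  i=0: ✓ (rhs at j=0)
  i=1: ✓ (rhs at j=1)
  i=2: ✓ (rhs at j=2)
  i=3: ✓ (rhs at j=4; lhs holds on [3,3])
  i=4: ✓ (rhs at j=4)
  i=5: ✓ (rhs at j=5)
  i=6: ✓ (rhs at j=6)
  i=7: ✓ (rhs at j=7)
  i=8: ✗ (lhs fails at k=9 before rhs at j=11)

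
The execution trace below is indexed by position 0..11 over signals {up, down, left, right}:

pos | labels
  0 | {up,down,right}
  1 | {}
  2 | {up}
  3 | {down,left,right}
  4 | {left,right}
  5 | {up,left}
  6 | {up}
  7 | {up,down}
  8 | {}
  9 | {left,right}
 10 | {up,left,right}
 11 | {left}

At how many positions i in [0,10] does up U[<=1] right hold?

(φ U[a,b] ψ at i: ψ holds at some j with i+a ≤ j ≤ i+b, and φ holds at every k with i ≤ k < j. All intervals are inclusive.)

Evaluate at each i in [0,10]:
  i=0: ✓ (rhs at j=0)
  i=1: ✗ (no rhs in [1,2])
  i=2: ✓ (rhs at j=3; lhs holds on [2,2])
  i=3: ✓ (rhs at j=3)
  i=4: ✓ (rhs at j=4)
  i=5: ✗ (no rhs in [5,6])
  i=6: ✗ (no rhs in [6,7])
  i=7: ✗ (no rhs in [7,8])
  i=8: ✗ (lhs fails at k=8 before rhs at j=9)
  i=9: ✓ (rhs at j=9)
  i=10: ✓ (rhs at j=10)
Positions where it holds: {0, 2, 3, 4, 9, 10} → 6.

6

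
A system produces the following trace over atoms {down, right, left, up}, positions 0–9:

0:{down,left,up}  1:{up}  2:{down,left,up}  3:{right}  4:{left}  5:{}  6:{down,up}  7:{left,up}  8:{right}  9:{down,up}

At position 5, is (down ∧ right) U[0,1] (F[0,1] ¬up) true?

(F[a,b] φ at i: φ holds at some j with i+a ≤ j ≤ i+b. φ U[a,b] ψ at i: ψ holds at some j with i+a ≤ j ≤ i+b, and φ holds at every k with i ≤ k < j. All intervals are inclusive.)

True

Need some j in [5,6] with F[0,1] ¬up, and (down ∧ right) at every k in [5,j-1].
  j=5: F[0,1] ¬up holds; no prefix to check → satisfied.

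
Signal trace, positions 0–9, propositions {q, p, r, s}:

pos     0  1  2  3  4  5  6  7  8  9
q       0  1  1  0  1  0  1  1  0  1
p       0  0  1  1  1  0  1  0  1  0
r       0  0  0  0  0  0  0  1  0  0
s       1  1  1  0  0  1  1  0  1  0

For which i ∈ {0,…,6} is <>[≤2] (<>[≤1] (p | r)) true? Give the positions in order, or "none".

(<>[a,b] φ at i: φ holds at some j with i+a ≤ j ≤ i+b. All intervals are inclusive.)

0, 1, 2, 3, 4, 5, 6

Evaluate at each i in [0,6]:
  i=0: ✓ (witness j=1)
  i=1: ✓ (witness j=1)
  i=2: ✓ (witness j=2)
  i=3: ✓ (witness j=3)
  i=4: ✓ (witness j=4)
  i=5: ✓ (witness j=5)
  i=6: ✓ (witness j=6)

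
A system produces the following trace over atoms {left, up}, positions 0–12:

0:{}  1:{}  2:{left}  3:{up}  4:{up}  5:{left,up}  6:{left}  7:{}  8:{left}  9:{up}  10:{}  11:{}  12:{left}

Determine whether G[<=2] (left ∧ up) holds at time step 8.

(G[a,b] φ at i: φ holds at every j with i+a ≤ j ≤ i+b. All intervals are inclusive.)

Check (left ∧ up) at every j in [8,10]:
  j=8: false
  j=9: false
  j=10: false
Fails at j=8 → formula fails.

No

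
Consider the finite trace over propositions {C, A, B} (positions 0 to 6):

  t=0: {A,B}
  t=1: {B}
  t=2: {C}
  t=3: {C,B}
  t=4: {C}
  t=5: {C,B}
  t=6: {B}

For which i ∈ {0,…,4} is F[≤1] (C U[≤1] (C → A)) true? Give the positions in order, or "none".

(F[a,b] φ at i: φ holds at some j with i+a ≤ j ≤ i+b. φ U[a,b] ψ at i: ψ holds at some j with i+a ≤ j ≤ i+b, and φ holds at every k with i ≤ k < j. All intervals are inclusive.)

0, 1, 4

Evaluate at each i in [0,4]:
  i=0: ✓ (witness j=0)
  i=1: ✓ (witness j=1)
  i=2: ✗ (none in [2,3])
  i=3: ✗ (none in [3,4])
  i=4: ✓ (witness j=5)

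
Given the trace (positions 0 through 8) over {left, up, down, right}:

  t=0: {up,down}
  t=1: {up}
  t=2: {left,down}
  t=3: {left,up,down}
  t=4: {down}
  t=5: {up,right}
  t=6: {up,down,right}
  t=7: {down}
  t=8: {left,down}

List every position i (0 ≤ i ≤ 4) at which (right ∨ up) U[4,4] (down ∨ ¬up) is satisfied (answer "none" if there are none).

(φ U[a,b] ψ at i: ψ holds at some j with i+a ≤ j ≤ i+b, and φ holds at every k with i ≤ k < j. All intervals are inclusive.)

none

Evaluate at each i in [0,4]:
  i=0: ✗ (lhs fails at k=2 before rhs at j=4)
  i=1: ✗ (no rhs in [5,5])
  i=2: ✗ (lhs fails at k=2 before rhs at j=6)
  i=3: ✗ (lhs fails at k=4 before rhs at j=7)
  i=4: ✗ (lhs fails at k=4 before rhs at j=8)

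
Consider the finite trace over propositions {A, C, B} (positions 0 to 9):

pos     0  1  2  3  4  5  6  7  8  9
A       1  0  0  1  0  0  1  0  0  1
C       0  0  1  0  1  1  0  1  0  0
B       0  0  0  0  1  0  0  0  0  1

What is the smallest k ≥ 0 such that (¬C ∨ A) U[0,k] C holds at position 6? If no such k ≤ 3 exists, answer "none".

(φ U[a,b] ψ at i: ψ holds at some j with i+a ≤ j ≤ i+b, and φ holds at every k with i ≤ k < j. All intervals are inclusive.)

1

Need earliest j ≥ 6 with C, and (¬C ∨ A) at every k in [6,j-1].
  j=6: rhs fails.
  j=7: rhs holds; lhs holds on [6,6]. k = 1.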